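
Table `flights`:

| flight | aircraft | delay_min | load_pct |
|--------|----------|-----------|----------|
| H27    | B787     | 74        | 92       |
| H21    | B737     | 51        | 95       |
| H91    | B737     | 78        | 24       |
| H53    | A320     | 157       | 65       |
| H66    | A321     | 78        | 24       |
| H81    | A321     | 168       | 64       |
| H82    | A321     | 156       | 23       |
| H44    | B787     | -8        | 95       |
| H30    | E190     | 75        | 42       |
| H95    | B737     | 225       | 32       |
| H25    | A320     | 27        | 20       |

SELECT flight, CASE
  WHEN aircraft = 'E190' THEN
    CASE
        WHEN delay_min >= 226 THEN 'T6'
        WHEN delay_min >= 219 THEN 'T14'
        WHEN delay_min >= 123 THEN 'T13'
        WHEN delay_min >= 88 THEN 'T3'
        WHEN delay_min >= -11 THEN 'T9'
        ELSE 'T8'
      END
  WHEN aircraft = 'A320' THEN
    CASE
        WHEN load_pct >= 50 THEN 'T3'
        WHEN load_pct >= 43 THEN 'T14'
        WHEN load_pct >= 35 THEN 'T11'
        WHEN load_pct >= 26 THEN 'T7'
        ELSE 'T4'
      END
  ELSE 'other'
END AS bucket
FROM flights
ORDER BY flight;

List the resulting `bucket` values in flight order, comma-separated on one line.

flight=H21: aircraft='B737' → outer ELSE → other
flight=H25: aircraft='A320' → inner[ELSE] → T4
flight=H27: aircraft='B787' → outer ELSE → other
flight=H30: aircraft='E190' → inner[delay_min >= -11] → T9
flight=H44: aircraft='B787' → outer ELSE → other
flight=H53: aircraft='A320' → inner[load_pct >= 50] → T3
flight=H66: aircraft='A321' → outer ELSE → other
flight=H81: aircraft='A321' → outer ELSE → other
flight=H82: aircraft='A321' → outer ELSE → other
flight=H91: aircraft='B737' → outer ELSE → other
flight=H95: aircraft='B737' → outer ELSE → other

other, T4, other, T9, other, T3, other, other, other, other, other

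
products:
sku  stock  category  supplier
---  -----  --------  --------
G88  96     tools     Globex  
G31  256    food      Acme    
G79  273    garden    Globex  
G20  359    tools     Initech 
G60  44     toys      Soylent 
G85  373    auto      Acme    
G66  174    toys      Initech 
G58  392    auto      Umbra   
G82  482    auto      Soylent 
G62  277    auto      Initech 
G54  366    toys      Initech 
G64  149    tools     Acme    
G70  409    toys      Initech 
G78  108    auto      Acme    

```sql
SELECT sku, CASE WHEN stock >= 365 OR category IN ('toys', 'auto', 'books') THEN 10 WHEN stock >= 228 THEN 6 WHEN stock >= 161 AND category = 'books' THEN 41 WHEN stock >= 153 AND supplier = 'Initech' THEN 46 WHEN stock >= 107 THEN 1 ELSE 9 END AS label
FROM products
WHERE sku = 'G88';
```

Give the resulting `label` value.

sku = G88: stock=96, category=tools, supplier=Globex.
stock >= 365 OR category IN ('toys', 'auto', 'books') → false
stock >= 228 → false
stock >= 161 AND category = 'books' → false
stock >= 153 AND supplier = 'Initech' → false
stock >= 107 → false
No prior WHEN matched → ELSE → 9

9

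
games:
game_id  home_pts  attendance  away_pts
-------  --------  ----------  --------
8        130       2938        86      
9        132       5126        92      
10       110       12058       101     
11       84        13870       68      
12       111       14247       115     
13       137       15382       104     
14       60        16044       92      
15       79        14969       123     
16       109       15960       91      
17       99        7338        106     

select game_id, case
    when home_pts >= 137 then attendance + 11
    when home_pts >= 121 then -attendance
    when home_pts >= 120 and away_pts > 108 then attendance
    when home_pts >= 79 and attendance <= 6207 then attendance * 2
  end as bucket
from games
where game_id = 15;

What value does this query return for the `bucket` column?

game_id = 15: home_pts=79, attendance=14969, away_pts=123.
home_pts >= 137 → false
home_pts >= 121 → false
home_pts >= 120 and away_pts > 108 → false
home_pts >= 79 and attendance <= 6207 → false
No WHEN matched and there is no ELSE, so the CASE yields NULL.

NULL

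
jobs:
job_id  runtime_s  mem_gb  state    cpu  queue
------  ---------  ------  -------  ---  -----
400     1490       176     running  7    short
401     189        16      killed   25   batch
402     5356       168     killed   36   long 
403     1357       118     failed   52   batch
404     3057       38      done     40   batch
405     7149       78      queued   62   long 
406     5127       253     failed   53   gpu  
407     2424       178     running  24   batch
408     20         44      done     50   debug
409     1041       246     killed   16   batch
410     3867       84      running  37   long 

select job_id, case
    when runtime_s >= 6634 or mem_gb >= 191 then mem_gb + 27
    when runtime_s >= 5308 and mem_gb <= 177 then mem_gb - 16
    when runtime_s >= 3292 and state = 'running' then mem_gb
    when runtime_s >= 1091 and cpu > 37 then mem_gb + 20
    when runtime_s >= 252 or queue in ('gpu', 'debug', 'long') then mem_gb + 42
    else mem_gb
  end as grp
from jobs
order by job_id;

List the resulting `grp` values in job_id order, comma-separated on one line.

job_id=400: runtime_s >= 252 or queue in ('gpu', 'debug', 'long') → 218
job_id=401: ELSE → 16
job_id=402: runtime_s >= 5308 and mem_gb <= 177 → 152
job_id=403: runtime_s >= 1091 and cpu > 37 → 138
job_id=404: runtime_s >= 1091 and cpu > 37 → 58
job_id=405: runtime_s >= 6634 or mem_gb >= 191 → 105
job_id=406: runtime_s >= 6634 or mem_gb >= 191 → 280
job_id=407: runtime_s >= 252 or queue in ('gpu', 'debug', 'long') → 220
job_id=408: runtime_s >= 252 or queue in ('gpu', 'debug', 'long') → 86
job_id=409: runtime_s >= 6634 or mem_gb >= 191 → 273
job_id=410: runtime_s >= 3292 and state = 'running' → 84

218, 16, 152, 138, 58, 105, 280, 220, 86, 273, 84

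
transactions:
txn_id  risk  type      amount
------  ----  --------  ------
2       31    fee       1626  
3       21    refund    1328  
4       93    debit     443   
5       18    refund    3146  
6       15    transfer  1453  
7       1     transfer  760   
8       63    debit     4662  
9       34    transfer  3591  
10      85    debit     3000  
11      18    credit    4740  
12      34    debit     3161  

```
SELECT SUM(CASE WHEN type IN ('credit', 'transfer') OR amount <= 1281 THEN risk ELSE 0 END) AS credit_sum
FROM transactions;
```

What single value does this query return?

txn_id=2: ✗
txn_id=3: ✗
txn_id=4: ✓ → 93
txn_id=5: ✗
txn_id=6: ✓ → 15
txn_id=7: ✓ → 1
txn_id=8: ✗
txn_id=9: ✓ → 34
txn_id=10: ✗
txn_id=11: ✓ → 18
txn_id=12: ✗
credit_sum = 93 + 15 + 1 + 34 + 18 = 161

161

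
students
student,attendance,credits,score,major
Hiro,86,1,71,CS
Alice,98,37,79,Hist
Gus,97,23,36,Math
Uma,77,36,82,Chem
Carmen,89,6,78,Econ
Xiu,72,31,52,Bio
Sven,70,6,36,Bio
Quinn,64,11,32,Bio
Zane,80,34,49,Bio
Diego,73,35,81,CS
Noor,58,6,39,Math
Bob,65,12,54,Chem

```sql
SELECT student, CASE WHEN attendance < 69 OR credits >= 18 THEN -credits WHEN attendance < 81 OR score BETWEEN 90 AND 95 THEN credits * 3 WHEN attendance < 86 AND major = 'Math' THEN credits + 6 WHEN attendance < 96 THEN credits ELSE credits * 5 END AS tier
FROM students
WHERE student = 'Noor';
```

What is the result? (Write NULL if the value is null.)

-6

student = Noor: attendance=58, credits=6, score=39, major=Math.
attendance < 69 OR credits >= 18 → true → -6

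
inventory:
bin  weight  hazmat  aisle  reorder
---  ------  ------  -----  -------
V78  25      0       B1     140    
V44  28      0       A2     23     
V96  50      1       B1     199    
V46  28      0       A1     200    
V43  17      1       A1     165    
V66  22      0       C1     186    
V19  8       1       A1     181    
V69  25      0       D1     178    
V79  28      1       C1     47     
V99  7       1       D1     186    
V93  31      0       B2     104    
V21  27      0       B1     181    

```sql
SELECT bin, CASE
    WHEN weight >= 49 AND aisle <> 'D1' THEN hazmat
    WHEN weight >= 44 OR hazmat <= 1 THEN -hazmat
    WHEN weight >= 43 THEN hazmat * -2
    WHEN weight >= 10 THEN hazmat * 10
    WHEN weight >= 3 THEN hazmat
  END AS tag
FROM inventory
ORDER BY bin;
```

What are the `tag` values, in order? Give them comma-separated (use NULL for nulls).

-1, 0, -1, 0, 0, 0, 0, 0, -1, 0, 1, -1

bin=V19: weight >= 44 OR hazmat <= 1 → -1
bin=V21: weight >= 44 OR hazmat <= 1 → 0
bin=V43: weight >= 44 OR hazmat <= 1 → -1
bin=V44: weight >= 44 OR hazmat <= 1 → 0
bin=V46: weight >= 44 OR hazmat <= 1 → 0
bin=V66: weight >= 44 OR hazmat <= 1 → 0
bin=V69: weight >= 44 OR hazmat <= 1 → 0
bin=V78: weight >= 44 OR hazmat <= 1 → 0
bin=V79: weight >= 44 OR hazmat <= 1 → -1
bin=V93: weight >= 44 OR hazmat <= 1 → 0
bin=V96: weight >= 49 AND aisle <> 'D1' → 1
bin=V99: weight >= 44 OR hazmat <= 1 → -1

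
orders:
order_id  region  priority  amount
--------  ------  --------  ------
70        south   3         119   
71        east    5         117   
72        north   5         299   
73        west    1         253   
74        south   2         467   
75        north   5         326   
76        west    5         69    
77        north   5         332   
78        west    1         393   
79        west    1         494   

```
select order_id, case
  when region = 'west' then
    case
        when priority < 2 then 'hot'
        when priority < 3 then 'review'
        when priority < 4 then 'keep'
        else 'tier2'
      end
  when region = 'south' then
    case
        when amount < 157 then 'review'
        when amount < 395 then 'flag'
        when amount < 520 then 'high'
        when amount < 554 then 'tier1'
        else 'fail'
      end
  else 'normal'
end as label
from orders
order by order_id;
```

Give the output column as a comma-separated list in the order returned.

review, normal, normal, hot, high, normal, tier2, normal, hot, hot

order_id=70: region='south' → inner[amount < 157] → review
order_id=71: region='east' → outer ELSE → normal
order_id=72: region='north' → outer ELSE → normal
order_id=73: region='west' → inner[priority < 2] → hot
order_id=74: region='south' → inner[amount < 520] → high
order_id=75: region='north' → outer ELSE → normal
order_id=76: region='west' → inner[ELSE] → tier2
order_id=77: region='north' → outer ELSE → normal
order_id=78: region='west' → inner[priority < 2] → hot
order_id=79: region='west' → inner[priority < 2] → hot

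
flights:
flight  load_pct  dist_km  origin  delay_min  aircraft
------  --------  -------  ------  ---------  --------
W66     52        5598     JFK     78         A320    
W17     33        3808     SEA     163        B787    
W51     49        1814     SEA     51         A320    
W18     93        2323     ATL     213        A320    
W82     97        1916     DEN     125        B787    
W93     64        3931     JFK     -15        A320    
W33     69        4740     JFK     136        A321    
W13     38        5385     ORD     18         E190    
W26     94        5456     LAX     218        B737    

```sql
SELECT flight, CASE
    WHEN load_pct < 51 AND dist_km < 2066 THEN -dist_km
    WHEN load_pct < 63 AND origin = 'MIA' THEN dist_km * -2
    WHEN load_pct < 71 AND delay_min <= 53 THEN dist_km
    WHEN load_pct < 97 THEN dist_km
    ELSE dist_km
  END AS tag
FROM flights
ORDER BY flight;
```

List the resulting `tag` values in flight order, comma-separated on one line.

flight=W13: load_pct < 71 AND delay_min <= 53 → 5385
flight=W17: load_pct < 97 → 3808
flight=W18: load_pct < 97 → 2323
flight=W26: load_pct < 97 → 5456
flight=W33: load_pct < 97 → 4740
flight=W51: load_pct < 51 AND dist_km < 2066 → -1814
flight=W66: load_pct < 97 → 5598
flight=W82: ELSE → 1916
flight=W93: load_pct < 71 AND delay_min <= 53 → 3931

5385, 3808, 2323, 5456, 4740, -1814, 5598, 1916, 3931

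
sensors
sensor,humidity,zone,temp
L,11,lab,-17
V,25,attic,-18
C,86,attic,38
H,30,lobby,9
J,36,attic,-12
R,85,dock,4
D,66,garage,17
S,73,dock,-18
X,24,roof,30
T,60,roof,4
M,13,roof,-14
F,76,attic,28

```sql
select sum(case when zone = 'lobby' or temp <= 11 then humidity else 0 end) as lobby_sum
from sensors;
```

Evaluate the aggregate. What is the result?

sensor=L: ✓ → 11
sensor=V: ✓ → 25
sensor=C: ✗
sensor=H: ✓ → 30
sensor=J: ✓ → 36
sensor=R: ✓ → 85
sensor=D: ✗
sensor=S: ✓ → 73
sensor=X: ✗
sensor=T: ✓ → 60
sensor=M: ✓ → 13
sensor=F: ✗
lobby_sum = 11 + 25 + 30 + 36 + 85 + 73 + 60 + 13 = 333

333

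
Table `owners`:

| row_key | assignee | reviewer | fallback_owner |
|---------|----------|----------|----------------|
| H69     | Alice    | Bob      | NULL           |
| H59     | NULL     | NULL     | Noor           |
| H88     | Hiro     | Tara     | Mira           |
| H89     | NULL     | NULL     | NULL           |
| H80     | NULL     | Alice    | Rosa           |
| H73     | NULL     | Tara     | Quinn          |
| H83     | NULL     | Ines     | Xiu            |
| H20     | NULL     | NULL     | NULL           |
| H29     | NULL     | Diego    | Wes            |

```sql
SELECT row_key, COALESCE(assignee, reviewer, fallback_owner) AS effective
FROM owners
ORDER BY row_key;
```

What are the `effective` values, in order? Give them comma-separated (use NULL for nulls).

row_key=H20: assignee=NULL, reviewer=NULL, fallback_owner=NULL (all NULL) → NULL
row_key=H29: assignee=NULL, reviewer=Diego → Diego
row_key=H59: assignee=NULL, reviewer=NULL, fallback_owner=Noor → Noor
row_key=H69: assignee=Alice → Alice
row_key=H73: assignee=NULL, reviewer=Tara → Tara
row_key=H80: assignee=NULL, reviewer=Alice → Alice
row_key=H83: assignee=NULL, reviewer=Ines → Ines
row_key=H88: assignee=Hiro → Hiro
row_key=H89: assignee=NULL, reviewer=NULL, fallback_owner=NULL (all NULL) → NULL

NULL, Diego, Noor, Alice, Tara, Alice, Ines, Hiro, NULL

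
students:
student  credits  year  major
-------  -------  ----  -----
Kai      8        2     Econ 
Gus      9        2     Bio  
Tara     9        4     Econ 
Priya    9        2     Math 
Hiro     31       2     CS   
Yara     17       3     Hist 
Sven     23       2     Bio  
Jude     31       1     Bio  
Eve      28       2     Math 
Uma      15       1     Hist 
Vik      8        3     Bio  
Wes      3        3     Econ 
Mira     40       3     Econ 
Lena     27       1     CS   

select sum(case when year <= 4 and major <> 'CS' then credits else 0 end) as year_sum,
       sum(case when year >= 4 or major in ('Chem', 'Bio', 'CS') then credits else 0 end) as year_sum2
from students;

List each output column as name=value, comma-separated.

[year_sum: year <= 4 and major <> 'CS']
student=Kai: ✓ → 8
student=Gus: ✓ → 9
student=Tara: ✓ → 9
student=Priya: ✓ → 9
student=Hiro: ✗
student=Yara: ✓ → 17
student=Sven: ✓ → 23
student=Jude: ✓ → 31
student=Eve: ✓ → 28
student=Uma: ✓ → 15
student=Vik: ✓ → 8
student=Wes: ✓ → 3
student=Mira: ✓ → 40
student=Lena: ✗
year_sum = 8 + 9 + 9 + 9 + 17 + 23 + 31 + 28 + 15 + 8 + 3 + 40 = 200
—
[year_sum2: year >= 4 or major in ('Chem', 'Bio', 'CS')]
student=Kai: ✗
student=Gus: ✓ → 9
student=Tara: ✓ → 9
student=Priya: ✗
student=Hiro: ✓ → 31
student=Yara: ✗
student=Sven: ✓ → 23
student=Jude: ✓ → 31
student=Eve: ✗
student=Uma: ✗
student=Vik: ✓ → 8
student=Wes: ✗
student=Mira: ✗
student=Lena: ✓ → 27
year_sum2 = 9 + 9 + 31 + 23 + 31 + 8 + 27 = 138

year_sum=200, year_sum2=138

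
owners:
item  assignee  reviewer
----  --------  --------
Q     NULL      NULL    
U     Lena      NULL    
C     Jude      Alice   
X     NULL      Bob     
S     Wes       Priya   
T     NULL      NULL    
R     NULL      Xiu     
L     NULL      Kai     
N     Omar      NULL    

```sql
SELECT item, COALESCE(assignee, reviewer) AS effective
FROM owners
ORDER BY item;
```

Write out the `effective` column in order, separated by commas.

Jude, Kai, Omar, NULL, Xiu, Wes, NULL, Lena, Bob

item=C: assignee=Jude → Jude
item=L: assignee=NULL, reviewer=Kai → Kai
item=N: assignee=Omar → Omar
item=Q: assignee=NULL, reviewer=NULL (all NULL) → NULL
item=R: assignee=NULL, reviewer=Xiu → Xiu
item=S: assignee=Wes → Wes
item=T: assignee=NULL, reviewer=NULL (all NULL) → NULL
item=U: assignee=Lena → Lena
item=X: assignee=NULL, reviewer=Bob → Bob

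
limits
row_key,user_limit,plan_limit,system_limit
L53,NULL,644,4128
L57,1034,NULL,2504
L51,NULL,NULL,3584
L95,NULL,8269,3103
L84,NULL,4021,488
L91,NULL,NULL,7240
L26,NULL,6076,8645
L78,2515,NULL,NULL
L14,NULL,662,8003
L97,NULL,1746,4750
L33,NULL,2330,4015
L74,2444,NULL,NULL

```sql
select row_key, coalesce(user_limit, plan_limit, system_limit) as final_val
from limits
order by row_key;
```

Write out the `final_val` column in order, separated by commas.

662, 6076, 2330, 3584, 644, 1034, 2444, 2515, 4021, 7240, 8269, 1746

row_key=L14: user_limit=NULL, plan_limit=662 → 662
row_key=L26: user_limit=NULL, plan_limit=6076 → 6076
row_key=L33: user_limit=NULL, plan_limit=2330 → 2330
row_key=L51: user_limit=NULL, plan_limit=NULL, system_limit=3584 → 3584
row_key=L53: user_limit=NULL, plan_limit=644 → 644
row_key=L57: user_limit=1034 → 1034
row_key=L74: user_limit=2444 → 2444
row_key=L78: user_limit=2515 → 2515
row_key=L84: user_limit=NULL, plan_limit=4021 → 4021
row_key=L91: user_limit=NULL, plan_limit=NULL, system_limit=7240 → 7240
row_key=L95: user_limit=NULL, plan_limit=8269 → 8269
row_key=L97: user_limit=NULL, plan_limit=1746 → 1746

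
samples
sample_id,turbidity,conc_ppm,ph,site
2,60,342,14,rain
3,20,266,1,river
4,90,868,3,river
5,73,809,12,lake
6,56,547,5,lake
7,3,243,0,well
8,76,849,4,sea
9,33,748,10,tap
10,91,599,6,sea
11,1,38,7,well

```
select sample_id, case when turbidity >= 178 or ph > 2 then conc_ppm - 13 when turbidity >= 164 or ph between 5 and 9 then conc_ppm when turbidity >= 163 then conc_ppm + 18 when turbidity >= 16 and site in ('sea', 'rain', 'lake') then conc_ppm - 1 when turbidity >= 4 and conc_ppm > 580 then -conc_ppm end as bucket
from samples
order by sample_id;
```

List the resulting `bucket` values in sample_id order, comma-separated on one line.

329, NULL, 855, 796, 534, NULL, 836, 735, 586, 25

sample_id=2: turbidity >= 178 or ph > 2 → 329
sample_id=3: (no match → NULL) → NULL
sample_id=4: turbidity >= 178 or ph > 2 → 855
sample_id=5: turbidity >= 178 or ph > 2 → 796
sample_id=6: turbidity >= 178 or ph > 2 → 534
sample_id=7: (no match → NULL) → NULL
sample_id=8: turbidity >= 178 or ph > 2 → 836
sample_id=9: turbidity >= 178 or ph > 2 → 735
sample_id=10: turbidity >= 178 or ph > 2 → 586
sample_id=11: turbidity >= 178 or ph > 2 → 25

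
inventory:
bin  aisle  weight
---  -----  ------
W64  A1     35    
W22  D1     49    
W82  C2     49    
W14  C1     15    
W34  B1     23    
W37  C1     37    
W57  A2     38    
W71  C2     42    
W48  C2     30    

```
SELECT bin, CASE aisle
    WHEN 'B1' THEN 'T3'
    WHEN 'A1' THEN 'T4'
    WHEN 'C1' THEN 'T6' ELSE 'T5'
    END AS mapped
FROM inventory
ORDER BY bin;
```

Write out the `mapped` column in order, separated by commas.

T6, T5, T3, T6, T5, T5, T4, T5, T5

bin=W14: aisle='C1' → T6
bin=W22: ELSE → T5
bin=W34: aisle='B1' → T3
bin=W37: aisle='C1' → T6
bin=W48: ELSE → T5
bin=W57: ELSE → T5
bin=W64: aisle='A1' → T4
bin=W71: ELSE → T5
bin=W82: ELSE → T5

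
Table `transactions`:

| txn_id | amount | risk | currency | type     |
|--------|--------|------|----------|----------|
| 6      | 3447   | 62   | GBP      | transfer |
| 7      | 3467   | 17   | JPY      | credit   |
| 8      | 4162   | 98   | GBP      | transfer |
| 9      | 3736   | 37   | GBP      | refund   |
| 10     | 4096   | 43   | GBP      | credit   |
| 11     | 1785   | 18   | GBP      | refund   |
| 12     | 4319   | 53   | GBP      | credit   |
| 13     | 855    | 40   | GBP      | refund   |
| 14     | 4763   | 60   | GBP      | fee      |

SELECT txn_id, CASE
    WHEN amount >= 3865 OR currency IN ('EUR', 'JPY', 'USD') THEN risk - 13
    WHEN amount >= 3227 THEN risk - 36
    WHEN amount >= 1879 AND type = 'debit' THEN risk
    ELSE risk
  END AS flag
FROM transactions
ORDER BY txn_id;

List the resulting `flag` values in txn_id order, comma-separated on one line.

26, 4, 85, 1, 30, 18, 40, 40, 47

txn_id=6: amount >= 3227 → 26
txn_id=7: amount >= 3865 OR currency IN ('EUR', 'JPY', 'USD') → 4
txn_id=8: amount >= 3865 OR currency IN ('EUR', 'JPY', 'USD') → 85
txn_id=9: amount >= 3227 → 1
txn_id=10: amount >= 3865 OR currency IN ('EUR', 'JPY', 'USD') → 30
txn_id=11: ELSE → 18
txn_id=12: amount >= 3865 OR currency IN ('EUR', 'JPY', 'USD') → 40
txn_id=13: ELSE → 40
txn_id=14: amount >= 3865 OR currency IN ('EUR', 'JPY', 'USD') → 47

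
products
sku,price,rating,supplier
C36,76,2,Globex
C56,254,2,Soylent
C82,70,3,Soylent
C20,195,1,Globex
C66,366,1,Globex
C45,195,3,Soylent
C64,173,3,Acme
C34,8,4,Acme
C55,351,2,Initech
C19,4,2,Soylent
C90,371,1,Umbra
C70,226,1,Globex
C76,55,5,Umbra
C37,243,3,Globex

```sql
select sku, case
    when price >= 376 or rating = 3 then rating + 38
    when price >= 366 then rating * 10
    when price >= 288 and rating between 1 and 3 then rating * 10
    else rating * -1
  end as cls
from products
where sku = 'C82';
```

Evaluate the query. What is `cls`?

sku = C82: price=70, rating=3, supplier=Soylent.
price >= 376 or rating = 3 → true → 41

41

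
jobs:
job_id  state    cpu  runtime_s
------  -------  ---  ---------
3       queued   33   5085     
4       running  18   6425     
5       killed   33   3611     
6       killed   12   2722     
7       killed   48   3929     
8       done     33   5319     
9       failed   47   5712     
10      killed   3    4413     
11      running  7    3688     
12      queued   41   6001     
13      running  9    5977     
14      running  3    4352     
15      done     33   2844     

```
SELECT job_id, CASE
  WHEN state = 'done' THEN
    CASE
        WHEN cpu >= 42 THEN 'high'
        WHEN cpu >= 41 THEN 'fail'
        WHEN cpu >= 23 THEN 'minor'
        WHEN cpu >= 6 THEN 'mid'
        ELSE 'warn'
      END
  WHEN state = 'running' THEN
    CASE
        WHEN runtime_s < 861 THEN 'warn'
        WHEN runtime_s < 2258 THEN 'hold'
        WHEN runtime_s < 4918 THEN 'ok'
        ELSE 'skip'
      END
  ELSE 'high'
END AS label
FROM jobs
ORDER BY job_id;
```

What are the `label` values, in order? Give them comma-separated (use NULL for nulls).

job_id=3: state='queued' → outer ELSE → high
job_id=4: state='running' → inner[ELSE] → skip
job_id=5: state='killed' → outer ELSE → high
job_id=6: state='killed' → outer ELSE → high
job_id=7: state='killed' → outer ELSE → high
job_id=8: state='done' → inner[cpu >= 23] → minor
job_id=9: state='failed' → outer ELSE → high
job_id=10: state='killed' → outer ELSE → high
job_id=11: state='running' → inner[runtime_s < 4918] → ok
job_id=12: state='queued' → outer ELSE → high
job_id=13: state='running' → inner[ELSE] → skip
job_id=14: state='running' → inner[runtime_s < 4918] → ok
job_id=15: state='done' → inner[cpu >= 23] → minor

high, skip, high, high, high, minor, high, high, ok, high, skip, ok, minor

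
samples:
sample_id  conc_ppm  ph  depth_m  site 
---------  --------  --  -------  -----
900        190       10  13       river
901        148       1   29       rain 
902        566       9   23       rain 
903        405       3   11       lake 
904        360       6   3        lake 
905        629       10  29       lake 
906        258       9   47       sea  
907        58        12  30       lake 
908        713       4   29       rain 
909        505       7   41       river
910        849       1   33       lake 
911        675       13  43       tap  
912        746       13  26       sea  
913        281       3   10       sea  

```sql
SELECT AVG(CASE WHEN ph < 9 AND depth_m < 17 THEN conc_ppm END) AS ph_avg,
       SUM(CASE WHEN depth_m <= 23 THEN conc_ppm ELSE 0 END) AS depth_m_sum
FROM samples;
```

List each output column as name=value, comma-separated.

[ph_avg: ph < 9 AND depth_m < 17]
sample_id=900: ✗
sample_id=901: ✗
sample_id=902: ✗
sample_id=903: ✓ → 405
sample_id=904: ✓ → 360
sample_id=905: ✗
sample_id=906: ✗
sample_id=907: ✗
sample_id=908: ✗
sample_id=909: ✗
sample_id=910: ✗
sample_id=911: ✗
sample_id=912: ✗
sample_id=913: ✓ → 281
ph_avg = (405 + 360 + 281) / 3 = 348.6666666667
—
[depth_m_sum: depth_m <= 23]
sample_id=900: ✓ → 190
sample_id=901: ✗
sample_id=902: ✓ → 566
sample_id=903: ✓ → 405
sample_id=904: ✓ → 360
sample_id=905: ✗
sample_id=906: ✗
sample_id=907: ✗
sample_id=908: ✗
sample_id=909: ✗
sample_id=910: ✗
sample_id=911: ✗
sample_id=912: ✗
sample_id=913: ✓ → 281
depth_m_sum = 190 + 566 + 405 + 360 + 281 = 1802

ph_avg=348.6666666667, depth_m_sum=1802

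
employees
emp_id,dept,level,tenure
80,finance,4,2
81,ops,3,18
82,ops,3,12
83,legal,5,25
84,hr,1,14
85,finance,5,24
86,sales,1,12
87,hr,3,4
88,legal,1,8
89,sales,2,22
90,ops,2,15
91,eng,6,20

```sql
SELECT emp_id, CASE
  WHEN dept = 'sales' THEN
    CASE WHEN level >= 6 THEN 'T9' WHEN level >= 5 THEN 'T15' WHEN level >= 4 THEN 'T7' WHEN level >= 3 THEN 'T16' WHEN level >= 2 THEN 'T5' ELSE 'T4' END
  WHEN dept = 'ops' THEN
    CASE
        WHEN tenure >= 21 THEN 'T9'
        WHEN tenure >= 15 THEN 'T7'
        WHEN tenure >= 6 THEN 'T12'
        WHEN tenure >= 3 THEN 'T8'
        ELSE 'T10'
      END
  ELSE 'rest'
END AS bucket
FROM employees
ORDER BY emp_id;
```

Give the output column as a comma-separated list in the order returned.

emp_id=80: dept='finance' → outer ELSE → rest
emp_id=81: dept='ops' → inner[tenure >= 15] → T7
emp_id=82: dept='ops' → inner[tenure >= 6] → T12
emp_id=83: dept='legal' → outer ELSE → rest
emp_id=84: dept='hr' → outer ELSE → rest
emp_id=85: dept='finance' → outer ELSE → rest
emp_id=86: dept='sales' → inner[ELSE] → T4
emp_id=87: dept='hr' → outer ELSE → rest
emp_id=88: dept='legal' → outer ELSE → rest
emp_id=89: dept='sales' → inner[level >= 2] → T5
emp_id=90: dept='ops' → inner[tenure >= 15] → T7
emp_id=91: dept='eng' → outer ELSE → rest

rest, T7, T12, rest, rest, rest, T4, rest, rest, T5, T7, rest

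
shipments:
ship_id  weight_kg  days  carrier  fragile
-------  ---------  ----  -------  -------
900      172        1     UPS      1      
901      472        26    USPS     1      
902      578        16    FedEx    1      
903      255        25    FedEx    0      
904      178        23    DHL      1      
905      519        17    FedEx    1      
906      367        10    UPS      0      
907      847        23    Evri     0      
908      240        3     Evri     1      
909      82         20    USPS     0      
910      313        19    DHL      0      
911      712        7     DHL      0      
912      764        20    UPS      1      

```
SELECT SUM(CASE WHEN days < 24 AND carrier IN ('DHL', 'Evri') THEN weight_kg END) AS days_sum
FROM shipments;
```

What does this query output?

2290

ship_id=900: ✗
ship_id=901: ✗
ship_id=902: ✗
ship_id=903: ✗
ship_id=904: ✓ → 178
ship_id=905: ✗
ship_id=906: ✗
ship_id=907: ✓ → 847
ship_id=908: ✓ → 240
ship_id=909: ✗
ship_id=910: ✓ → 313
ship_id=911: ✓ → 712
ship_id=912: ✗
days_sum = 178 + 847 + 240 + 313 + 712 = 2290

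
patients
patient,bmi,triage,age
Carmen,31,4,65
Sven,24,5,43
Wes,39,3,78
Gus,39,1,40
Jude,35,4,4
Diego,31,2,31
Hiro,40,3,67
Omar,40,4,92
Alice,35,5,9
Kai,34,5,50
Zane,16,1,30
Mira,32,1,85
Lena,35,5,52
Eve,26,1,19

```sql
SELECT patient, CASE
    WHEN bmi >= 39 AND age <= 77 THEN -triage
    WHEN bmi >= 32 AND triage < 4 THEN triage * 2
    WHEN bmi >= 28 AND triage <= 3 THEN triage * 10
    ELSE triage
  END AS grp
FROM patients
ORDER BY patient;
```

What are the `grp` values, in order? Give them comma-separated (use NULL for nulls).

patient=Alice: ELSE → 5
patient=Carmen: ELSE → 4
patient=Diego: bmi >= 28 AND triage <= 3 → 20
patient=Eve: ELSE → 1
patient=Gus: bmi >= 39 AND age <= 77 → -1
patient=Hiro: bmi >= 39 AND age <= 77 → -3
patient=Jude: ELSE → 4
patient=Kai: ELSE → 5
patient=Lena: ELSE → 5
patient=Mira: bmi >= 32 AND triage < 4 → 2
patient=Omar: ELSE → 4
patient=Sven: ELSE → 5
patient=Wes: bmi >= 32 AND triage < 4 → 6
patient=Zane: ELSE → 1

5, 4, 20, 1, -1, -3, 4, 5, 5, 2, 4, 5, 6, 1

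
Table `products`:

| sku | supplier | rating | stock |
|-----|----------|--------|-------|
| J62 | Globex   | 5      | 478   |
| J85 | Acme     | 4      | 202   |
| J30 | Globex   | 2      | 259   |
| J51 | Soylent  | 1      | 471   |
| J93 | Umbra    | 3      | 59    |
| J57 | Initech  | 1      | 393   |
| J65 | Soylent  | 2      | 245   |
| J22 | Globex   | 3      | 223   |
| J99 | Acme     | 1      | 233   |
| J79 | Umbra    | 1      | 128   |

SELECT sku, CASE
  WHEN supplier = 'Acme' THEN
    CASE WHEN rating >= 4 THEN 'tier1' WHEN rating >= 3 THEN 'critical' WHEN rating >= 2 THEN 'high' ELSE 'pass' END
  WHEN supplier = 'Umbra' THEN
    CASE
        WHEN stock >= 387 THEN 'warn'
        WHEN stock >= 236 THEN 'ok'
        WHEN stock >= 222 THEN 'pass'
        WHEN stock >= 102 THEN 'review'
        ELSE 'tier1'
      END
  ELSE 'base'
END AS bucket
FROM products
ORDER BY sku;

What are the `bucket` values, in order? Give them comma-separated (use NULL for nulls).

sku=J22: supplier='Globex' → outer ELSE → base
sku=J30: supplier='Globex' → outer ELSE → base
sku=J51: supplier='Soylent' → outer ELSE → base
sku=J57: supplier='Initech' → outer ELSE → base
sku=J62: supplier='Globex' → outer ELSE → base
sku=J65: supplier='Soylent' → outer ELSE → base
sku=J79: supplier='Umbra' → inner[stock >= 102] → review
sku=J85: supplier='Acme' → inner[rating >= 4] → tier1
sku=J93: supplier='Umbra' → inner[ELSE] → tier1
sku=J99: supplier='Acme' → inner[ELSE] → pass

base, base, base, base, base, base, review, tier1, tier1, pass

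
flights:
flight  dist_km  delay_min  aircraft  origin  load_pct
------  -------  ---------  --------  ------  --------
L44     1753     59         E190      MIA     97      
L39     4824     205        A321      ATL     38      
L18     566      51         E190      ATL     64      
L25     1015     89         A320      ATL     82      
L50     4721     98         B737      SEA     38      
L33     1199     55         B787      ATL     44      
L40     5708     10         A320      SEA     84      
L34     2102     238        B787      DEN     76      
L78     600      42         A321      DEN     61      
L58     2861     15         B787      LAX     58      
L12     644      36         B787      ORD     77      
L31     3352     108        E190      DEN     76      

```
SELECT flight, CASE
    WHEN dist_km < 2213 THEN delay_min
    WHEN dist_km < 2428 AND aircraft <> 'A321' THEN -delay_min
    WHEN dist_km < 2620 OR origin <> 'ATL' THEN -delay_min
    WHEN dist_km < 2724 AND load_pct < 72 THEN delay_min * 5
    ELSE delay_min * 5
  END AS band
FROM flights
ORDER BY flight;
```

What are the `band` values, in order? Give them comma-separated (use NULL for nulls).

flight=L12: dist_km < 2213 → 36
flight=L18: dist_km < 2213 → 51
flight=L25: dist_km < 2213 → 89
flight=L31: dist_km < 2620 OR origin <> 'ATL' → -108
flight=L33: dist_km < 2213 → 55
flight=L34: dist_km < 2213 → 238
flight=L39: ELSE → 1025
flight=L40: dist_km < 2620 OR origin <> 'ATL' → -10
flight=L44: dist_km < 2213 → 59
flight=L50: dist_km < 2620 OR origin <> 'ATL' → -98
flight=L58: dist_km < 2620 OR origin <> 'ATL' → -15
flight=L78: dist_km < 2213 → 42

36, 51, 89, -108, 55, 238, 1025, -10, 59, -98, -15, 42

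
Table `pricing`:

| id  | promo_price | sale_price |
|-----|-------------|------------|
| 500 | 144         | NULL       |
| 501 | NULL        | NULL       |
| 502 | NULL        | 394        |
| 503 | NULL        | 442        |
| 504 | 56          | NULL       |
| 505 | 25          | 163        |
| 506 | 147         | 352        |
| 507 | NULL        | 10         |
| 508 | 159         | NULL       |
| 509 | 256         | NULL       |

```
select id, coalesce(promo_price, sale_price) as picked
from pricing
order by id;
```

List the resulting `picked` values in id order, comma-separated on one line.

id=500: promo_price=144 → 144
id=501: promo_price=NULL, sale_price=NULL (all NULL) → NULL
id=502: promo_price=NULL, sale_price=394 → 394
id=503: promo_price=NULL, sale_price=442 → 442
id=504: promo_price=56 → 56
id=505: promo_price=25 → 25
id=506: promo_price=147 → 147
id=507: promo_price=NULL, sale_price=10 → 10
id=508: promo_price=159 → 159
id=509: promo_price=256 → 256

144, NULL, 394, 442, 56, 25, 147, 10, 159, 256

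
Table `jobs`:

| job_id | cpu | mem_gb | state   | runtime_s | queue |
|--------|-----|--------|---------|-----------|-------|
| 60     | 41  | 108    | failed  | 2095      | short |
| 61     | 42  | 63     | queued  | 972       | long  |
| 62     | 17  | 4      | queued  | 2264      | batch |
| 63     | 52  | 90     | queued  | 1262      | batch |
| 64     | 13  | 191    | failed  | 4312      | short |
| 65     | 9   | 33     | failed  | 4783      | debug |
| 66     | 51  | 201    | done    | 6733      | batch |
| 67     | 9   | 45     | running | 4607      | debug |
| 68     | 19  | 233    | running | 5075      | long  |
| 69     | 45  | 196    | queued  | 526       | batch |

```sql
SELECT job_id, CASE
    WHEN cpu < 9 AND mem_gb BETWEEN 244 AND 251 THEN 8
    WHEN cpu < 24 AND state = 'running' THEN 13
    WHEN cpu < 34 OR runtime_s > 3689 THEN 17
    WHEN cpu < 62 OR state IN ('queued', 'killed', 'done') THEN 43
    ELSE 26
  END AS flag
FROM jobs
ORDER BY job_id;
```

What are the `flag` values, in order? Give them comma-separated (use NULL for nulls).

job_id=60: cpu < 62 OR state IN ('queued', 'killed', 'done') → 43
job_id=61: cpu < 62 OR state IN ('queued', 'killed', 'done') → 43
job_id=62: cpu < 34 OR runtime_s > 3689 → 17
job_id=63: cpu < 62 OR state IN ('queued', 'killed', 'done') → 43
job_id=64: cpu < 34 OR runtime_s > 3689 → 17
job_id=65: cpu < 34 OR runtime_s > 3689 → 17
job_id=66: cpu < 34 OR runtime_s > 3689 → 17
job_id=67: cpu < 24 AND state = 'running' → 13
job_id=68: cpu < 24 AND state = 'running' → 13
job_id=69: cpu < 62 OR state IN ('queued', 'killed', 'done') → 43

43, 43, 17, 43, 17, 17, 17, 13, 13, 43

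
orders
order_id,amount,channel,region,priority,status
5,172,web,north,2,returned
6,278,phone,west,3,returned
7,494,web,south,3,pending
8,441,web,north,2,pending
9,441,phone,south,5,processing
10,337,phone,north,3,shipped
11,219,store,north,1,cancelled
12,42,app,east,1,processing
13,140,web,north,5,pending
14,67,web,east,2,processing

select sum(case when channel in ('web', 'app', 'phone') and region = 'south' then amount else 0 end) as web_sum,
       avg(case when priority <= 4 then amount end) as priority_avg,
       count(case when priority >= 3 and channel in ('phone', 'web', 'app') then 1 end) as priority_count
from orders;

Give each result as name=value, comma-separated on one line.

[web_sum: channel in ('web', 'app', 'phone') and region = 'south']
order_id=5: ✗
order_id=6: ✗
order_id=7: ✓ → 494
order_id=8: ✗
order_id=9: ✓ → 441
order_id=10: ✗
order_id=11: ✗
order_id=12: ✗
order_id=13: ✗
order_id=14: ✗
web_sum = 494 + 441 = 935
—
[priority_avg: priority <= 4]
order_id=5: ✓ → 172
order_id=6: ✓ → 278
order_id=7: ✓ → 494
order_id=8: ✓ → 441
order_id=9: ✗
order_id=10: ✓ → 337
order_id=11: ✓ → 219
order_id=12: ✓ → 42
order_id=13: ✗
order_id=14: ✓ → 67
priority_avg = (172 + 278 + 494 + 441 + 337 + 219 + 42 + 67) / 8 = 256.25
—
[priority_count: priority >= 3 and channel in ('phone', 'web', 'app')]
order_id=5: ✗
order_id=6: ✓ → 1
order_id=7: ✓ → 1
order_id=8: ✗
order_id=9: ✓ → 1
order_id=10: ✓ → 1
order_id=11: ✗
order_id=12: ✗
order_id=13: ✓ → 1
order_id=14: ✗
priority_count = COUNT(1, 1, 1, 1, 1) = 5

web_sum=935, priority_avg=256.25, priority_count=5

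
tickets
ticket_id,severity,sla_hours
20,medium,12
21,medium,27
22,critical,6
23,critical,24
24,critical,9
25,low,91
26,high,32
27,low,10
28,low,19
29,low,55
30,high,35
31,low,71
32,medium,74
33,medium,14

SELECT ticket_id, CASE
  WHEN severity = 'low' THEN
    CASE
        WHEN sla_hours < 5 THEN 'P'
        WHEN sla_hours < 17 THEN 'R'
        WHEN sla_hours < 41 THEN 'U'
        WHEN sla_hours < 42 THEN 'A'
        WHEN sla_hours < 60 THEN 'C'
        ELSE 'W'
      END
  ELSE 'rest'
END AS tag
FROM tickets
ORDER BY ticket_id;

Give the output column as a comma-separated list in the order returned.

rest, rest, rest, rest, rest, W, rest, R, U, C, rest, W, rest, rest

ticket_id=20: severity='medium' → outer ELSE → rest
ticket_id=21: severity='medium' → outer ELSE → rest
ticket_id=22: severity='critical' → outer ELSE → rest
ticket_id=23: severity='critical' → outer ELSE → rest
ticket_id=24: severity='critical' → outer ELSE → rest
ticket_id=25: severity='low' → inner[ELSE] → W
ticket_id=26: severity='high' → outer ELSE → rest
ticket_id=27: severity='low' → inner[sla_hours < 17] → R
ticket_id=28: severity='low' → inner[sla_hours < 41] → U
ticket_id=29: severity='low' → inner[sla_hours < 60] → C
ticket_id=30: severity='high' → outer ELSE → rest
ticket_id=31: severity='low' → inner[ELSE] → W
ticket_id=32: severity='medium' → outer ELSE → rest
ticket_id=33: severity='medium' → outer ELSE → rest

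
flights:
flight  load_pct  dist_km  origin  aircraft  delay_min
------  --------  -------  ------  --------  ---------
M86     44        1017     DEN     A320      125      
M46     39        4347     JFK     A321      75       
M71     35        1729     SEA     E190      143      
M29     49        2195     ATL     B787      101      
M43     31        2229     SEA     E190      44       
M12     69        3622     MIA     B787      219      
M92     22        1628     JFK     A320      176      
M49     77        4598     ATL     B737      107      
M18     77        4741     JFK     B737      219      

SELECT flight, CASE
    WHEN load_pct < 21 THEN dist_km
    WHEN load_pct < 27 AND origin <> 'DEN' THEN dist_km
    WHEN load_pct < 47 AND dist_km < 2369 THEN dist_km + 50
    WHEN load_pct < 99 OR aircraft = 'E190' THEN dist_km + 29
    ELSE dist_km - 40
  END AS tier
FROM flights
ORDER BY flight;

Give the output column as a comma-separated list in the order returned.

flight=M12: load_pct < 99 OR aircraft = 'E190' → 3651
flight=M18: load_pct < 99 OR aircraft = 'E190' → 4770
flight=M29: load_pct < 99 OR aircraft = 'E190' → 2224
flight=M43: load_pct < 47 AND dist_km < 2369 → 2279
flight=M46: load_pct < 99 OR aircraft = 'E190' → 4376
flight=M49: load_pct < 99 OR aircraft = 'E190' → 4627
flight=M71: load_pct < 47 AND dist_km < 2369 → 1779
flight=M86: load_pct < 47 AND dist_km < 2369 → 1067
flight=M92: load_pct < 27 AND origin <> 'DEN' → 1628

3651, 4770, 2224, 2279, 4376, 4627, 1779, 1067, 1628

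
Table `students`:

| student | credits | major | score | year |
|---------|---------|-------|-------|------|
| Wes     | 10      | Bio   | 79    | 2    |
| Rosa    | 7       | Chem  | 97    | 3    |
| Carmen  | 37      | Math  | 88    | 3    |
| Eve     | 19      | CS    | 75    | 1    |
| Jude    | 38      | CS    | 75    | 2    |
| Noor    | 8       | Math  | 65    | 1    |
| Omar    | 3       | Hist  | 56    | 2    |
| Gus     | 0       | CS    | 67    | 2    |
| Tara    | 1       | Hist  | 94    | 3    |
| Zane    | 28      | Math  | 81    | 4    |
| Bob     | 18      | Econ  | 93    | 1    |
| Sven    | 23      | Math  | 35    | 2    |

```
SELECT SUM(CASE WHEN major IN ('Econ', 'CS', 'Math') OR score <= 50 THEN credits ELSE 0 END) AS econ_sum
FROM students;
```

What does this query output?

171

student=Wes: ✗
student=Rosa: ✗
student=Carmen: ✓ → 37
student=Eve: ✓ → 19
student=Jude: ✓ → 38
student=Noor: ✓ → 8
student=Omar: ✗
student=Gus: ✓ → 0
student=Tara: ✗
student=Zane: ✓ → 28
student=Bob: ✓ → 18
student=Sven: ✓ → 23
econ_sum = 37 + 19 + 38 + 8 + 28 + 18 + 23 = 171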